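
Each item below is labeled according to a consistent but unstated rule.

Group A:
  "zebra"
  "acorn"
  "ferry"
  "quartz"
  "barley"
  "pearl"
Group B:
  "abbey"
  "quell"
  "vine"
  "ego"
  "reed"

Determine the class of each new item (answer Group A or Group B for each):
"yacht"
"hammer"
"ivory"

All 'Group A' examples share one property — length ≥ 5 AND contains 'r' — and every 'Group B' example lacks it.

Group B, Group A, Group A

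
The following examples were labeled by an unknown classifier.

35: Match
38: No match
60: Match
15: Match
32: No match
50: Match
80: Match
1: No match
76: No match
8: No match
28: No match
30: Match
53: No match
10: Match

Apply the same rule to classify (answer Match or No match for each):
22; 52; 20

No match, No match, Match

Rule: multiple of 5. This holds for each 'Match' example and fails for each 'No match' one.
22: No match (22 = 5·4 + 2). 52: No match (52 = 5·10 + 2). 20: Match (20 = 5·4).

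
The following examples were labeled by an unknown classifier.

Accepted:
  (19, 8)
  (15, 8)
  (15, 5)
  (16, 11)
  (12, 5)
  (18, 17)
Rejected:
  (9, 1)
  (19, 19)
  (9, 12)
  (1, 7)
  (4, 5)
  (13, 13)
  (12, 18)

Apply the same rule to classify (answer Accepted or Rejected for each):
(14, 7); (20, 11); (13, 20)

The rule appears to be: first > second AND sum ≥ 17.
Accepted: (14, 7), since 14 > 7, 14+7 = 21. Accepted: (20, 11), since 20 > 11, 20+11 = 31. Rejected: (13, 20), since 13 < 20, 13+20 = 33.

Accepted, Accepted, Rejected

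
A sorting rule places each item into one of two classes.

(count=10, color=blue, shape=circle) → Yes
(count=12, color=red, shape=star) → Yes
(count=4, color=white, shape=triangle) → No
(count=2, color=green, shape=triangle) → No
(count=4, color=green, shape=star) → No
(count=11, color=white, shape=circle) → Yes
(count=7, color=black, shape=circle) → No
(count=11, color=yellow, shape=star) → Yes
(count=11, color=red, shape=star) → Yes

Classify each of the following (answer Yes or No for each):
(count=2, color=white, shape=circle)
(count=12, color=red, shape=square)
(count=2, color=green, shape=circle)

No, Yes, No

One predicate separates the groups cleanly: count ≥ 10.
(count=2, color=white, shape=circle): count = 2, doesn't match → No. (count=12, color=red, shape=square): count = 12, meets the rule → Yes. (count=2, color=green, shape=circle): count = 2, doesn't match → No.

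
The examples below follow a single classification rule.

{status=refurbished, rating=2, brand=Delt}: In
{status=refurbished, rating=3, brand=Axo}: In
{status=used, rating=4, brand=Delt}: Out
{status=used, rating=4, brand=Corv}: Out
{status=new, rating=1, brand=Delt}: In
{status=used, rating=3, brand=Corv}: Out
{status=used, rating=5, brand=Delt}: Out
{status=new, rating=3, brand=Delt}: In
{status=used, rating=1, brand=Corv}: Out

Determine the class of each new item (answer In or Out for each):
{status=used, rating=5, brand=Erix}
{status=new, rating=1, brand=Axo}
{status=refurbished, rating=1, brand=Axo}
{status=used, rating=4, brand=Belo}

All 'In' examples share one property — status is not used — and every 'Out' example lacks it.
{status=used, rating=5, brand=Erix}: status is used, does not pass → Out. {status=new, rating=1, brand=Axo}: status is new, has this property → In. {status=refurbished, rating=1, brand=Axo}: status is refurbished, has this property → In. {status=used, rating=4, brand=Belo}: status is used, does not pass → Out.

Out, In, In, Out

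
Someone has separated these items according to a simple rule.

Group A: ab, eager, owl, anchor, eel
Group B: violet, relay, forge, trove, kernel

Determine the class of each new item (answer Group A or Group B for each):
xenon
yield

Group B, Group B

The rule appears to be: starts with a vowel.
xenon: starts with 'x', doesn't match → Group B.
yield: starts with 'y', doesn't match → Group B.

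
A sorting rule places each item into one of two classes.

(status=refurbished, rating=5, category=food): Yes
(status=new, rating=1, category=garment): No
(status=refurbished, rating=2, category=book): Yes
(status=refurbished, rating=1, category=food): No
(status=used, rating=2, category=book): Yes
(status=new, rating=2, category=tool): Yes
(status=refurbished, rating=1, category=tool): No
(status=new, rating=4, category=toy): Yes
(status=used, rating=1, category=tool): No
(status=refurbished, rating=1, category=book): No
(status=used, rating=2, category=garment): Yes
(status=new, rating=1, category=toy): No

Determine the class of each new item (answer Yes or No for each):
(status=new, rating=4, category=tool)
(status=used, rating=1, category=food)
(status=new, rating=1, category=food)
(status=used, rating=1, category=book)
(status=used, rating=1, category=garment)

All 'Yes' examples share one property — rating ≥ 2 — and every 'No' example lacks it.
(status=new, rating=4, category=tool) — rating = 4, hence Yes.
(status=used, rating=1, category=food) — rating = 1, hence No.
(status=new, rating=1, category=food) — rating = 1, hence No.
(status=used, rating=1, category=book) — rating = 1, hence No.
(status=used, rating=1, category=garment) — rating = 1, hence No.

Yes, No, No, No, No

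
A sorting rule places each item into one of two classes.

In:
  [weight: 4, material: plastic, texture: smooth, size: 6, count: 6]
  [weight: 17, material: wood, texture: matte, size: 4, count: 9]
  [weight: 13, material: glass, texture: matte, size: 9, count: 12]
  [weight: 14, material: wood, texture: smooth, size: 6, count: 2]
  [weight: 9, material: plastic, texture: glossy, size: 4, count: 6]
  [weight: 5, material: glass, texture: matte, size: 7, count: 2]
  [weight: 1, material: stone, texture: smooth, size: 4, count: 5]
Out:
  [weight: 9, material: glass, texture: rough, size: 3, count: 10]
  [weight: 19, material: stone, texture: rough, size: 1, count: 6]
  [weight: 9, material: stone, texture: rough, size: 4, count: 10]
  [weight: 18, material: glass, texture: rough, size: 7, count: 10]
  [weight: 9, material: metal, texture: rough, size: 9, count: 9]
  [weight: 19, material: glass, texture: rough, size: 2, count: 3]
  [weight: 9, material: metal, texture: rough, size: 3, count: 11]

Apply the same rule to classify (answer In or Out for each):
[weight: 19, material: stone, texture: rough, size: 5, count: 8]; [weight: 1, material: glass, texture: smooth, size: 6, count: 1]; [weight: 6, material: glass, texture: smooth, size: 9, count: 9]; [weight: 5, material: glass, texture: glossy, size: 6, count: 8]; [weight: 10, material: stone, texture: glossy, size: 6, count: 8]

A rule that fits every label: texture is not rough — true of each 'In' example, false of each 'Out' one.
[weight: 19, material: stone, texture: rough, size: 5, count: 8]: Out (texture is rough).
[weight: 1, material: glass, texture: smooth, size: 6, count: 1]: In (texture is smooth).
[weight: 6, material: glass, texture: smooth, size: 9, count: 9]: In (texture is smooth).
[weight: 5, material: glass, texture: glossy, size: 6, count: 8]: In (texture is glossy).
[weight: 10, material: stone, texture: glossy, size: 6, count: 8]: In (texture is glossy).

Out, In, In, In, In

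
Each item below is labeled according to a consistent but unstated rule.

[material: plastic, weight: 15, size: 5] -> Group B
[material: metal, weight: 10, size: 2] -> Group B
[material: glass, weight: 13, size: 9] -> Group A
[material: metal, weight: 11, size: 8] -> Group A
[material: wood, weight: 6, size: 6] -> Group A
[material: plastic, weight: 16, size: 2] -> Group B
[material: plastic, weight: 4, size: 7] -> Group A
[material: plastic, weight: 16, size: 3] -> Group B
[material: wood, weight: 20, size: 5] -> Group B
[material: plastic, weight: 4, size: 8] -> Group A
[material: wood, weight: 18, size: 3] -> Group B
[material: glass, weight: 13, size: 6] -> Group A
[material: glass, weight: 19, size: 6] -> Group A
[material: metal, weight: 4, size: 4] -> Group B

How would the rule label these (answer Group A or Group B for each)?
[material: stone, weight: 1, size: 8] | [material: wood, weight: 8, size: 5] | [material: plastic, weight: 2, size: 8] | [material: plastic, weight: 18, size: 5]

Every 'Group A' example satisfies: size ≥ 6. None of the 'Group B' examples do.

Group A, Group B, Group A, Group B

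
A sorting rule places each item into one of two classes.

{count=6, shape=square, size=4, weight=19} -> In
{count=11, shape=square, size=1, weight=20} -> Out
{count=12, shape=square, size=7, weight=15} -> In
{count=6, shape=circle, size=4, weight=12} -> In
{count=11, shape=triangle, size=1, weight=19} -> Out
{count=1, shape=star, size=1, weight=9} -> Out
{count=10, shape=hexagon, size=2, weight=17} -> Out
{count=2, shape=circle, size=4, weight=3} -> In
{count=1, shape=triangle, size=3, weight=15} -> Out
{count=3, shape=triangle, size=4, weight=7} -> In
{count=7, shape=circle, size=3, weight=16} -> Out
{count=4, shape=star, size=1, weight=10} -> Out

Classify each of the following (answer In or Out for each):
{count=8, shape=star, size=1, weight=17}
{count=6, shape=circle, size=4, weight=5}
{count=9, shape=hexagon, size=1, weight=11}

Out, In, Out

The simplest hypothesis consistent with all the labels is: size ≥ 4.
{count=8, shape=star, size=1, weight=17}: size = 1, fails this test → Out. {count=6, shape=circle, size=4, weight=5}: size = 4, fits → In. {count=9, shape=hexagon, size=1, weight=11}: size = 1, fails this test → Out.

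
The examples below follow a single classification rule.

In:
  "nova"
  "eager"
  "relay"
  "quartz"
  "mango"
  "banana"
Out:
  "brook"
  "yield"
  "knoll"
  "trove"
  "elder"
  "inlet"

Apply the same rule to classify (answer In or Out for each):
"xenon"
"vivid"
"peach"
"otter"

Comparing the two groups points to one rule — contains 'a'.

Out, Out, In, Out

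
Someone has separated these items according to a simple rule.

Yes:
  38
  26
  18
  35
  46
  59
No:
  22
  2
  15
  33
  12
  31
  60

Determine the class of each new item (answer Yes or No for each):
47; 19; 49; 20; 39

Yes, Yes, Yes, No, Yes

Rule: digit sum ≥ 7. This holds for each 'Yes' example and fails for each 'No' one.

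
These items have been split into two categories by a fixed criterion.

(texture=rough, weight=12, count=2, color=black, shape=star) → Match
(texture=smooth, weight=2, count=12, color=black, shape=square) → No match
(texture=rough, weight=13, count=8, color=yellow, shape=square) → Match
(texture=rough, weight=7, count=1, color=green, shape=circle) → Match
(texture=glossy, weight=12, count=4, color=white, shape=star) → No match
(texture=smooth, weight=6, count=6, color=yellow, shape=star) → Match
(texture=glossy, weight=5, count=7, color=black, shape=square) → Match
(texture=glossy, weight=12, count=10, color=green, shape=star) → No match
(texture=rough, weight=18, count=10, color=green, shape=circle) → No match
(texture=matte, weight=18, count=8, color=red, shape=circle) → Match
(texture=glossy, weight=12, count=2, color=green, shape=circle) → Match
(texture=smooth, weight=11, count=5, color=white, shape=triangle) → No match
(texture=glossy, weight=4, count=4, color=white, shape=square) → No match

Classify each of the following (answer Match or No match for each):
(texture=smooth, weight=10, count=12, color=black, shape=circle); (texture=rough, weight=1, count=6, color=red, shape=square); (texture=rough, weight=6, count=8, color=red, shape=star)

One predicate separates the groups cleanly: color is not white AND count ≤ 8.
(texture=smooth, weight=10, count=12, color=black, shape=circle) — color is black, count = 12, hence No match.
(texture=rough, weight=1, count=6, color=red, shape=square) — color is red, count = 6, hence Match.
(texture=rough, weight=6, count=8, color=red, shape=star) — color is red, count = 8, hence Match.

No match, Match, Match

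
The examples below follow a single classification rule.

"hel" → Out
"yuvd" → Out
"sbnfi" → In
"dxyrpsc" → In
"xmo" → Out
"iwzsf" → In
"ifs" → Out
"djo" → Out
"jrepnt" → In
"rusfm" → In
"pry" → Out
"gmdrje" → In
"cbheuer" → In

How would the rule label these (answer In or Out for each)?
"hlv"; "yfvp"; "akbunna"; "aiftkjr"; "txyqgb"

Out, Out, In, In, In

The common property of the 'In' items is: length ≥ 5. No 'Out' item has it.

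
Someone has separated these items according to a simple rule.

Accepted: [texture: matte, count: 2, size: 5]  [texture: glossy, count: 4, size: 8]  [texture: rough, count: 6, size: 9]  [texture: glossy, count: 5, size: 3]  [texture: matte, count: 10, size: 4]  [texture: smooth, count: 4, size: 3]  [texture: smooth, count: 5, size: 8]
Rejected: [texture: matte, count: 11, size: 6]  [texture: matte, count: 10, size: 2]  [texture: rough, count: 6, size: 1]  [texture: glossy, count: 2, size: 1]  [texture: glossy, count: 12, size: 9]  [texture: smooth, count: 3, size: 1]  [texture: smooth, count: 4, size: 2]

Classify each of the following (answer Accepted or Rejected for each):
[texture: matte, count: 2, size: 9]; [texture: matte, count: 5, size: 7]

The classifier is using: size ≥ 3 AND count ≤ 10.
[texture: matte, count: 2, size: 9] → size = 9, count = 2 → Accepted. [texture: matte, count: 5, size: 7] → size = 7, count = 5 → Accepted.

Accepted, Accepted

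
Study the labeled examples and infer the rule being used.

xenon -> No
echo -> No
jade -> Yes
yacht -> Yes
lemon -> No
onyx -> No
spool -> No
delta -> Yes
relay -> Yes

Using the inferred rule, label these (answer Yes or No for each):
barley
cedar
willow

Yes, Yes, No

The pattern is that an item is 'Yes' exactly when: contains 'a'.
barley: has 'a', meets the rule → Yes. cedar: has 'a', meets the rule → Yes. willow: no 'a', lacks this property → No.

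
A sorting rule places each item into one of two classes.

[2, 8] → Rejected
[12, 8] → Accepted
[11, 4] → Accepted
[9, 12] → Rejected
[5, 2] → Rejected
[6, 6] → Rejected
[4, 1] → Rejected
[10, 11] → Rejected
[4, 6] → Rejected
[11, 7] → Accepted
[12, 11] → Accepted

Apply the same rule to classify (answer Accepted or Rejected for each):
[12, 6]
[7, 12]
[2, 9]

Accepted, Rejected, Rejected

Every 'Accepted' example satisfies: first ≥ 11. None of the 'Rejected' examples do.
[12, 6] → first 12 → Accepted.
[7, 12] → first 7 → Rejected.
[2, 9] → first 2 → Rejected.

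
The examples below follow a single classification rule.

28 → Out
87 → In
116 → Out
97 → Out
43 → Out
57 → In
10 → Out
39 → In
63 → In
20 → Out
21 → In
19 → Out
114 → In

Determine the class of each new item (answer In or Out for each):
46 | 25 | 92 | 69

The distinguishing property — multiple of 3 — holds for all the 'In' cases and none of the 'Out' cases.
46: 46 = 3·15 + 1 — lacks this property, so Out. 25: 25 = 3·8 + 1 — lacks this property, so Out. 92: 92 = 3·30 + 2 — lacks this property, so Out. 69: 69 = 3·23 — checks out, so In.

Out, Out, Out, In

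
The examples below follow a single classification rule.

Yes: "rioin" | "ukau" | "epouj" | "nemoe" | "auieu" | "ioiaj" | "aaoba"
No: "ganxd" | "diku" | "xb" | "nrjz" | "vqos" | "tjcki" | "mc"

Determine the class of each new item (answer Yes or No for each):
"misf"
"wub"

No, No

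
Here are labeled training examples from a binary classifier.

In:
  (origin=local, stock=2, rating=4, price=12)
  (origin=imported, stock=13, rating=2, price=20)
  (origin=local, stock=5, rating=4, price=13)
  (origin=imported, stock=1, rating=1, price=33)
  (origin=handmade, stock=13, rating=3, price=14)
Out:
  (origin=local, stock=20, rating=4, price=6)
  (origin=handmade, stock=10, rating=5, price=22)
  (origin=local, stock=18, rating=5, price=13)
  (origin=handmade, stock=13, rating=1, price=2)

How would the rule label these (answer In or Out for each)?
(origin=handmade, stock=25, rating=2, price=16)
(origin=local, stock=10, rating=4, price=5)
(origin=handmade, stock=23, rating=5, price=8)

The common property of the 'In' items is: price ≥ 12 AND rating ≤ 4. No 'Out' item has it.

In, Out, Out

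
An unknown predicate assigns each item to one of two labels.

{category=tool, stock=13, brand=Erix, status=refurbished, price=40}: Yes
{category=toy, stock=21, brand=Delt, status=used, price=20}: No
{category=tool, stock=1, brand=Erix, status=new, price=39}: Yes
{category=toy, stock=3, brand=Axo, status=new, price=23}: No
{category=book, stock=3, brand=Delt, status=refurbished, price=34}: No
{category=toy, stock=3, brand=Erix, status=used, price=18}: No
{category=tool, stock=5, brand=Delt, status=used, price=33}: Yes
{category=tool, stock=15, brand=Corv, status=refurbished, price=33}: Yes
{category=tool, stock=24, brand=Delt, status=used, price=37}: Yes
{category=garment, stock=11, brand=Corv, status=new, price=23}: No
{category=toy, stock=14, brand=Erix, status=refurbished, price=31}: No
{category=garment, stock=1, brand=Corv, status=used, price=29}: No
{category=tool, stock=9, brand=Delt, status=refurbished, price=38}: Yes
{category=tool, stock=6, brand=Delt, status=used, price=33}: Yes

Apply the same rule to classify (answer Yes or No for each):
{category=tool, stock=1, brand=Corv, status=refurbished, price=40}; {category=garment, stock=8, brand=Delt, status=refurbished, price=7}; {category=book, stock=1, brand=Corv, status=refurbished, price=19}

The common property of the 'Yes' items is: category is tool. No 'No' item has it.
{category=tool, stock=1, brand=Corv, status=refurbished, price=40}: category is tool, satisfies this → Yes. {category=garment, stock=8, brand=Delt, status=refurbished, price=7}: category is garment, does not satisfy this → No. {category=book, stock=1, brand=Corv, status=refurbished, price=19}: category is book, does not satisfy this → No.

Yes, No, No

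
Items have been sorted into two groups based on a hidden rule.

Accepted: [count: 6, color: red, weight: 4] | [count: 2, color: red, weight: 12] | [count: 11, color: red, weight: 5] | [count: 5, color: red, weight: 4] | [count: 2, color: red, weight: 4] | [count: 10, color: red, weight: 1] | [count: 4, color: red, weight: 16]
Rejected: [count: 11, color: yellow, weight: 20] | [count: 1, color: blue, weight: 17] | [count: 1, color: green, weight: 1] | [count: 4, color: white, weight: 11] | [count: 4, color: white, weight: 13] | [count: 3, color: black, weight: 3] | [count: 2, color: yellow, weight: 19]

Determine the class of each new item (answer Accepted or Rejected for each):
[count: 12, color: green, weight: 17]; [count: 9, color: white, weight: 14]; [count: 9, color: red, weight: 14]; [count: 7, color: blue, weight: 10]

'Accepted' ⟺ color is red.
[count: 12, color: green, weight: 17] → color is green → Rejected.
[count: 9, color: white, weight: 14] → color is white → Rejected.
[count: 9, color: red, weight: 14] → color is red → Accepted.
[count: 7, color: blue, weight: 10] → color is blue → Rejected.

Rejected, Rejected, Accepted, Rejected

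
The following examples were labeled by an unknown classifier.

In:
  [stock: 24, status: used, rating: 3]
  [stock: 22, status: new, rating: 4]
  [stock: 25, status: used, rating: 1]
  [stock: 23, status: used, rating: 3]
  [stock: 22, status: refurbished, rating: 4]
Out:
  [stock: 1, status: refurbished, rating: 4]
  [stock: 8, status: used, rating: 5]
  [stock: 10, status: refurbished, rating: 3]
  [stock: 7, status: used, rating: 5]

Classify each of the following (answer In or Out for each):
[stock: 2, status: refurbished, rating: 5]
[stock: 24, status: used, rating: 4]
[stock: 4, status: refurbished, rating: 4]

Out, In, Out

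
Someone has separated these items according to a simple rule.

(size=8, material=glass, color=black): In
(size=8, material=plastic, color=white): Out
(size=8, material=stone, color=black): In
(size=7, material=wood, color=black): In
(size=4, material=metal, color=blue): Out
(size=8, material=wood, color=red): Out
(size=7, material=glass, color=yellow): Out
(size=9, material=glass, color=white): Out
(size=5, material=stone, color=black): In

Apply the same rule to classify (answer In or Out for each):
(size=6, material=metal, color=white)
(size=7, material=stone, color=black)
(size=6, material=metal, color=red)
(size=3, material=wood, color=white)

'In' ⟺ color is black.
(size=6, material=metal, color=white): color is white, does not pass → Out. (size=7, material=stone, color=black): color is black, meets the rule → In. (size=6, material=metal, color=red): color is red, does not pass → Out. (size=3, material=wood, color=white): color is white, does not pass → Out.

Out, In, Out, Out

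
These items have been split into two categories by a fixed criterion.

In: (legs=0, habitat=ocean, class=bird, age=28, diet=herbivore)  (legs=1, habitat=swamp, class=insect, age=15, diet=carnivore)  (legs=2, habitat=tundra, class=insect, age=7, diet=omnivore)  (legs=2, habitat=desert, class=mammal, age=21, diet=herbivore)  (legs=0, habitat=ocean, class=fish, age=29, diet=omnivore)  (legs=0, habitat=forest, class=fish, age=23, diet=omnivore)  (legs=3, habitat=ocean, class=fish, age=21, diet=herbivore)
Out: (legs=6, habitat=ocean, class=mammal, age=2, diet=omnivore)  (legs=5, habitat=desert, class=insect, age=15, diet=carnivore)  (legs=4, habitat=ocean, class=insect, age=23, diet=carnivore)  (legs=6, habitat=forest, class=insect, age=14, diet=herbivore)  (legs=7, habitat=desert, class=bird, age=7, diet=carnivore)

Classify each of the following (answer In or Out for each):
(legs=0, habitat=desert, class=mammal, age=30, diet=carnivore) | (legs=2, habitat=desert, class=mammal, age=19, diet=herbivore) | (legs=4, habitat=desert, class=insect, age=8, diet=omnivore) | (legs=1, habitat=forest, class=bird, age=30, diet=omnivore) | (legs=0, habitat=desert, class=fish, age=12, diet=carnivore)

Every 'In' example satisfies: legs ≤ 3. None of the 'Out' examples do.
(legs=0, habitat=desert, class=mammal, age=30, diet=carnivore): legs = 0, passes → In.
(legs=2, habitat=desert, class=mammal, age=19, diet=herbivore): legs = 2, passes → In.
(legs=4, habitat=desert, class=insect, age=8, diet=omnivore): legs = 4, does not satisfy this → Out.
(legs=1, habitat=forest, class=bird, age=30, diet=omnivore): legs = 1, passes → In.
(legs=0, habitat=desert, class=fish, age=12, diet=carnivore): legs = 0, passes → In.

In, In, Out, In, In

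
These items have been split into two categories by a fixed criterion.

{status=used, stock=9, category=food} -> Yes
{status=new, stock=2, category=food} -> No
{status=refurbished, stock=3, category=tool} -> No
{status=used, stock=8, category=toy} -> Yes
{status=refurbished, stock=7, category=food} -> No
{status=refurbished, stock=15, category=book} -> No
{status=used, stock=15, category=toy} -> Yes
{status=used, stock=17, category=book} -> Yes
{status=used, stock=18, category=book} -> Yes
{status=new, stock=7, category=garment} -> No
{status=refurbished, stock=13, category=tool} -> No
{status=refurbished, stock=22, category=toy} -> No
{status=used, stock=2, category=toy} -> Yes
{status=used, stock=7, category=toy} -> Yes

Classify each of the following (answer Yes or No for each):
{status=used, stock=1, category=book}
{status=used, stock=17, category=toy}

Yes, Yes

All 'Yes' examples share one property — status is used — and every 'No' example lacks it.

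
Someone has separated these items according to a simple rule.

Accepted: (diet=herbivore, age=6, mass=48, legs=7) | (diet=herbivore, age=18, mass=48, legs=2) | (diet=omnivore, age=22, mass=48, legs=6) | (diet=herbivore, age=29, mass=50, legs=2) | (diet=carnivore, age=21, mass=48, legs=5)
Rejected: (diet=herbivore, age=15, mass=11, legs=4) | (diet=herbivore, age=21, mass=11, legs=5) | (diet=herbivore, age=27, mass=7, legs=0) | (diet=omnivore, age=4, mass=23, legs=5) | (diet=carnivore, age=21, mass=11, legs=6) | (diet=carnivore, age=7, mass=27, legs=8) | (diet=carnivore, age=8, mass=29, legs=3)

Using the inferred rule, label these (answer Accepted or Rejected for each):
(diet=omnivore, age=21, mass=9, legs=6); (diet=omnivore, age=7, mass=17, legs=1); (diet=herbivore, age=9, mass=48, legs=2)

Rejected, Rejected, Accepted

Every 'Accepted' example satisfies: mass ≥ 48. None of the 'Rejected' examples do.
(diet=omnivore, age=21, mass=9, legs=6): mass = 9, doesn't qualify → Rejected.
(diet=omnivore, age=7, mass=17, legs=1): mass = 17, doesn't qualify → Rejected.
(diet=herbivore, age=9, mass=48, legs=2): mass = 48, qualifies → Accepted.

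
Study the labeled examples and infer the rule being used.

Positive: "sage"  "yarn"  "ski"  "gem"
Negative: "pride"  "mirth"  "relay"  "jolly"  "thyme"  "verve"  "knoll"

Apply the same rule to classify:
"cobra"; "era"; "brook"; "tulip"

Negative, Positive, Negative, Negative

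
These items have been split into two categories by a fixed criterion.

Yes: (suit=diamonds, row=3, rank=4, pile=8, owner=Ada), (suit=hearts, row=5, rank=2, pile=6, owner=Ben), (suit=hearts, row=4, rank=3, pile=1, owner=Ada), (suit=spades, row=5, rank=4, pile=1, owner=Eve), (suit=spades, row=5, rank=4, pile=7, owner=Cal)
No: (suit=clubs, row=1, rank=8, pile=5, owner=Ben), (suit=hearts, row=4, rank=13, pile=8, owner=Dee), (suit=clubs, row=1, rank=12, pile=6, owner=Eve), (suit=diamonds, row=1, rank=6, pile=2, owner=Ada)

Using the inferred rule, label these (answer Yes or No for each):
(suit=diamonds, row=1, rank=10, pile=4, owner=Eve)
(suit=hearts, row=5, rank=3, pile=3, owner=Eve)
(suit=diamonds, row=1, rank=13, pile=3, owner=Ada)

No, Yes, No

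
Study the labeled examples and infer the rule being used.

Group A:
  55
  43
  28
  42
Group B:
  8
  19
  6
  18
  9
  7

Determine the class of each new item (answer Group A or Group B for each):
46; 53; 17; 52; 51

Group A, Group A, Group B, Group A, Group A

All 'Group A' examples share one property — at least 28 — and every 'Group B' example lacks it.
Group A: 46, since 46 ≥ 28.
Group A: 53, since 53 ≥ 28.
Group B: 17, since 17 < 28.
Group A: 52, since 52 ≥ 28.
Group A: 51, since 51 ≥ 28.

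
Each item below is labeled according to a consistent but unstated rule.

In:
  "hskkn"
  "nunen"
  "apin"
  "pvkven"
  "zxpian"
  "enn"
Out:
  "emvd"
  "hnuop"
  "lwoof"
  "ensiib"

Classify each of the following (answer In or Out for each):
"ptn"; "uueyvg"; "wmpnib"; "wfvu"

In, Out, Out, Out

All 'In' examples share one property — ends with 'n' — and every 'Out' example lacks it.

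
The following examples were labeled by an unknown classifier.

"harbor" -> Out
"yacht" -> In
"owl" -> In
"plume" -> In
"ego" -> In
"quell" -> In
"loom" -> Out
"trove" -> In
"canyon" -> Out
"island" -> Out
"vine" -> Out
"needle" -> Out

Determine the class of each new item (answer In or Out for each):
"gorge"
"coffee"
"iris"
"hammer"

The pattern is that an item is 'In' exactly when: odd length.

In, Out, Out, Out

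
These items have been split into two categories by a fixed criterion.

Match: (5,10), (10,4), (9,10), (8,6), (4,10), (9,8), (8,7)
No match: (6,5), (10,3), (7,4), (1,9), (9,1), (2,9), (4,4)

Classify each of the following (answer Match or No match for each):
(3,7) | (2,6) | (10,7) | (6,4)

Rule: sum ≥ 14. This holds for each 'Match' example and fails for each 'No match' one.

No match, No match, Match, No match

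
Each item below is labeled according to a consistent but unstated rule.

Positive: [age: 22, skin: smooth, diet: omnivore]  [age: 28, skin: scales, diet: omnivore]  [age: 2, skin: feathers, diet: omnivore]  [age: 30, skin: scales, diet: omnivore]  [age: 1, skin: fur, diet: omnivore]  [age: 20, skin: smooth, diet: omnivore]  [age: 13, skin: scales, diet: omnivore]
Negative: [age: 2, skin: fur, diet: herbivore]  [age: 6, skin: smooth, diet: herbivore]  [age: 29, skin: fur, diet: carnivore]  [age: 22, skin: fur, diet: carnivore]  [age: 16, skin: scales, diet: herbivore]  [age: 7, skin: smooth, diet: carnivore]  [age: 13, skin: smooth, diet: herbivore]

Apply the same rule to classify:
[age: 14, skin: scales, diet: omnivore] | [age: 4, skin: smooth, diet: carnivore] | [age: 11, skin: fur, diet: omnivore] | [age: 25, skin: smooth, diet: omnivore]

The common property of the 'Positive' items is: diet is omnivore. No 'Negative' item has it.
[age: 14, skin: scales, diet: omnivore] → diet is omnivore → Positive.
[age: 4, skin: smooth, diet: carnivore] → diet is carnivore → Negative.
[age: 11, skin: fur, diet: omnivore] → diet is omnivore → Positive.
[age: 25, skin: smooth, diet: omnivore] → diet is omnivore → Positive.

Positive, Negative, Positive, Positive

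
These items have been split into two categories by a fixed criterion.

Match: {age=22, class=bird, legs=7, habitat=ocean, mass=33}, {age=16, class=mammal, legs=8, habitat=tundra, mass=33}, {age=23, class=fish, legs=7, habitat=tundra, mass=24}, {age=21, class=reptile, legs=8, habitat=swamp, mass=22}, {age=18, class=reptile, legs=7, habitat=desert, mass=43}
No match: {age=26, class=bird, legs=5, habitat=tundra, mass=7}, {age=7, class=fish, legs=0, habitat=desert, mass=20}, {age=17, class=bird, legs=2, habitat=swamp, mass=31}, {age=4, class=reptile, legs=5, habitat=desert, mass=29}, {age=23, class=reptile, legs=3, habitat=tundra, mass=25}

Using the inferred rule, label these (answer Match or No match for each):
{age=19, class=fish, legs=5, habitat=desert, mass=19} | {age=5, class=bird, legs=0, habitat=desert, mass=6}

No match, No match

The pattern is that an item is 'Match' exactly when: legs ≥ 7.
{age=19, class=fish, legs=5, habitat=desert, mass=19}: legs = 5, doesn't qualify → No match.
{age=5, class=bird, legs=0, habitat=desert, mass=6}: legs = 0, doesn't qualify → No match.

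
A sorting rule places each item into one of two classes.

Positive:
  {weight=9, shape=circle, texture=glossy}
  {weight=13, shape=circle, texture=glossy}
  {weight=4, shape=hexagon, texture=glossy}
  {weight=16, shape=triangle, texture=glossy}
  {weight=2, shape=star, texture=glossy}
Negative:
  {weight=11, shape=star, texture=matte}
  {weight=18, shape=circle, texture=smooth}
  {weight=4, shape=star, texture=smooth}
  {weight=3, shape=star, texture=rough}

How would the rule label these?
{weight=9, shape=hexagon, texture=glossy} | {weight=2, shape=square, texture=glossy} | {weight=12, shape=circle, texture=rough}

Positive, Positive, Negative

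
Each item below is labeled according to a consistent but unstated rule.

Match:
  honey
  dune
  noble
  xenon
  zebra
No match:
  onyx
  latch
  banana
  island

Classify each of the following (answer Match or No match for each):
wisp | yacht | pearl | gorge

No match, No match, Match, Match

Looking at the examples, the only property every 'Match' case has and every 'No match' case lacks is: contains 'e'.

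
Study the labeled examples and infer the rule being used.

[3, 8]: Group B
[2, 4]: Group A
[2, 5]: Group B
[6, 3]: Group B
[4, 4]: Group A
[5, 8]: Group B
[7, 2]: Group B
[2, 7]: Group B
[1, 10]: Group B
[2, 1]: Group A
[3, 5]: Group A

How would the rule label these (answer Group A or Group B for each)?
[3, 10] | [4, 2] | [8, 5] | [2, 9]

Group B, Group A, Group B, Group B

The distinguishing property — |first − second| ≤ 2 — holds for all the 'Group A' cases and none of the 'Group B' cases.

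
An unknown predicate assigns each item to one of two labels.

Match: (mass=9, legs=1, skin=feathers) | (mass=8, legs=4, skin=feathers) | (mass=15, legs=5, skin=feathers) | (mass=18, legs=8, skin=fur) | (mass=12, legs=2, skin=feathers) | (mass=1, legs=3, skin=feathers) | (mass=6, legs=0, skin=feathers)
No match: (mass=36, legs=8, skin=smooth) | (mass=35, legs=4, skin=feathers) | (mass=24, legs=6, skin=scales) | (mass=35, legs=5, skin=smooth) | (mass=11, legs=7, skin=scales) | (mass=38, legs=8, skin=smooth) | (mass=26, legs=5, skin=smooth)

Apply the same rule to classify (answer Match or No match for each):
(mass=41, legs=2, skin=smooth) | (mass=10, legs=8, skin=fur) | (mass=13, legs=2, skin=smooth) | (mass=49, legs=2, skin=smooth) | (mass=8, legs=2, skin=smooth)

The simplest hypothesis consistent with all the labels is: mass ≤ 18 AND legs ≠ 7.

No match, Match, Match, No match, Match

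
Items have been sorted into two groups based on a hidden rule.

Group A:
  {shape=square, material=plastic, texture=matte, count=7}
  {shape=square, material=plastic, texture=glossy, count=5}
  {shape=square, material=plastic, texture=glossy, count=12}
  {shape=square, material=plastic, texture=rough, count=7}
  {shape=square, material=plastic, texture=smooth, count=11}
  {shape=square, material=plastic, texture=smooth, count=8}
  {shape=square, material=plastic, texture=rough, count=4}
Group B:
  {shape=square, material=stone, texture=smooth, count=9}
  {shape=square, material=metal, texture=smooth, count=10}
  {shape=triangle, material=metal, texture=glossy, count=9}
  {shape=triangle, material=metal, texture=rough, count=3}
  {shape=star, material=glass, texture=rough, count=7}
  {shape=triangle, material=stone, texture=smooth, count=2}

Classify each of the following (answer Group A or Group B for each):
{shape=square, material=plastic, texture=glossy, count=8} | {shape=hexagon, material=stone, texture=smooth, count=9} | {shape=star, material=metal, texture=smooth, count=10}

Group A, Group B, Group B

One predicate separates the groups cleanly: material is plastic.
{shape=square, material=plastic, texture=glossy, count=8}: material is plastic — passes, so Group A.
{shape=hexagon, material=stone, texture=smooth, count=9}: material is stone — doesn't qualify, so Group B.
{shape=star, material=metal, texture=smooth, count=10}: material is metal — doesn't qualify, so Group B.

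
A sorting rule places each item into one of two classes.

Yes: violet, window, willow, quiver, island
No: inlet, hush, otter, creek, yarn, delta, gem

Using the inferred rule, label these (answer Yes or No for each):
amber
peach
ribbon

The common property of the 'Yes' items is: length 6. No 'No' item has it.
amber: No (length 5).
peach: No (length 5).
ribbon: Yes (length 6).

No, No, Yes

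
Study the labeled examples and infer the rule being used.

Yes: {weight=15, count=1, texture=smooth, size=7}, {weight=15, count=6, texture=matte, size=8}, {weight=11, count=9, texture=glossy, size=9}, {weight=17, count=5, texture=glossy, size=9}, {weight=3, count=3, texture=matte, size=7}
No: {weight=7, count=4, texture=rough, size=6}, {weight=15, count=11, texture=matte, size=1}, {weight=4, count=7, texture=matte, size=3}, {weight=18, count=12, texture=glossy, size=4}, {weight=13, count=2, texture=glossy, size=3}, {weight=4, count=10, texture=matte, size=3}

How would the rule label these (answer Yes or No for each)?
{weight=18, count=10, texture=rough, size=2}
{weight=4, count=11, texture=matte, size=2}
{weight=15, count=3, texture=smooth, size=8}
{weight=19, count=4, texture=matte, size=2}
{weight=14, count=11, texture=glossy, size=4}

The distinguishing property — size ≥ 7 — holds for all the 'Yes' cases and none of the 'No' cases.
No: {weight=18, count=10, texture=rough, size=2}, since size = 2.
No: {weight=4, count=11, texture=matte, size=2}, since size = 2.
Yes: {weight=15, count=3, texture=smooth, size=8}, since size = 8.
No: {weight=19, count=4, texture=matte, size=2}, since size = 2.
No: {weight=14, count=11, texture=glossy, size=4}, since size = 4.

No, No, Yes, No, No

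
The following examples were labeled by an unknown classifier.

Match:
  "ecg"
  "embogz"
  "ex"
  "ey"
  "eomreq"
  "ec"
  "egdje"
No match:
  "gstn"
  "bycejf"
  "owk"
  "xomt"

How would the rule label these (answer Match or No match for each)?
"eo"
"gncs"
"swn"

Match, No match, No match

Checking candidate rules against both groups, what survives is: starts with 'e'.
"eo": starts with 'e' — matches, so Match. "gncs": starts with 'g' — does not pass, so No match. "swn": starts with 's' — does not pass, so No match.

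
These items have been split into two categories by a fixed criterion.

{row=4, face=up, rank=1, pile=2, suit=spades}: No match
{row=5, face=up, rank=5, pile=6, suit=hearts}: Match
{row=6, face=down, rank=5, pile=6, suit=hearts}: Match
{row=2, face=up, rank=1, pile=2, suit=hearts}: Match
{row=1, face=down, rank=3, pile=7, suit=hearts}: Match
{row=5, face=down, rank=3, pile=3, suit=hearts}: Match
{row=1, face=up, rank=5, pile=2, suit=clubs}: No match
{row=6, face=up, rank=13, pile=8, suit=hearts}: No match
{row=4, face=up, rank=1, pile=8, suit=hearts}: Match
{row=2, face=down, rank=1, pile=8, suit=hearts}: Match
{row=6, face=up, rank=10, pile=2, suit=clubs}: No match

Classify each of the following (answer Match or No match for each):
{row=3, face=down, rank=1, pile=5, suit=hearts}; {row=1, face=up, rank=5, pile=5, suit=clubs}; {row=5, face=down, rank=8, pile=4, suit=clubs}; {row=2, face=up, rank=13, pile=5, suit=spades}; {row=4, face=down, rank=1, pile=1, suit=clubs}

Match, No match, No match, No match, No match

One predicate separates the groups cleanly: suit is hearts AND rank ≤ 5.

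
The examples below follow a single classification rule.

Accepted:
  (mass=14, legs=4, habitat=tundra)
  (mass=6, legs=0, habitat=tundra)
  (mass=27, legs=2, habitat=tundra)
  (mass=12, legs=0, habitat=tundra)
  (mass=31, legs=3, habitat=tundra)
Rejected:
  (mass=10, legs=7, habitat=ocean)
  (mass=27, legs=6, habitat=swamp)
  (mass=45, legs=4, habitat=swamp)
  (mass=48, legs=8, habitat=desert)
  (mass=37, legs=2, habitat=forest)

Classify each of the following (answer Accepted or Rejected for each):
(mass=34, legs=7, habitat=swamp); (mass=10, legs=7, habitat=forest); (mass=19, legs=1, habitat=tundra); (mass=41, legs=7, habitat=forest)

Rejected, Rejected, Accepted, Rejected

One predicate separates the groups cleanly: habitat is tundra.
(mass=34, legs=7, habitat=swamp): habitat is swamp, doesn't match → Rejected. (mass=10, legs=7, habitat=forest): habitat is forest, doesn't match → Rejected. (mass=19, legs=1, habitat=tundra): habitat is tundra, has this property → Accepted. (mass=41, legs=7, habitat=forest): habitat is forest, doesn't match → Rejected.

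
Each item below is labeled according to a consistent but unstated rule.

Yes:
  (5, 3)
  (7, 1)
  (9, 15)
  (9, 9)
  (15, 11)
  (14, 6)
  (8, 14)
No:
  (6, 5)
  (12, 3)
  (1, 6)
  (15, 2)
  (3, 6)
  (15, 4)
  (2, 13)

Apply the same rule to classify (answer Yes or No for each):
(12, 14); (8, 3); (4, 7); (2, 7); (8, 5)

Yes, No, No, No, No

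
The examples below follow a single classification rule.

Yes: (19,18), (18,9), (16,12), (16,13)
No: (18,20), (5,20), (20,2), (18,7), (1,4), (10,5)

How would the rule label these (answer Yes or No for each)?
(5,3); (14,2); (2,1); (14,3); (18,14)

One predicate separates the groups cleanly: first > second AND sum ≥ 27.
(5,3): No (5 > 3, 5+3 = 8). (14,2): No (14 > 2, 14+2 = 16). (2,1): No (2 > 1, 2+1 = 3). (14,3): No (14 > 3, 14+3 = 17). (18,14): Yes (18 > 14, 18+14 = 32).

No, No, No, No, Yes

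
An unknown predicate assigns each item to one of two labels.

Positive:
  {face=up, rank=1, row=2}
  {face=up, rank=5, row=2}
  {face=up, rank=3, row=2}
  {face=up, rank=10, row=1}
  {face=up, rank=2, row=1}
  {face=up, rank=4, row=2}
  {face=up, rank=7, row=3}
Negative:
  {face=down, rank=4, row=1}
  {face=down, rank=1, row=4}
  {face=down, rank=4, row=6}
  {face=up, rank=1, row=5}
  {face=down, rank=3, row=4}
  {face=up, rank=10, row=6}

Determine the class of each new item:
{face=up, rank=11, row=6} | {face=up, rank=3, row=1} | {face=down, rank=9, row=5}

A rule that fits every label: face is up AND row ≤ 3 — true of each 'Positive' example, false of each 'Negative' one.
{face=up, rank=11, row=6}: Negative (face is up, row = 6). {face=up, rank=3, row=1}: Positive (face is up, row = 1). {face=down, rank=9, row=5}: Negative (face is down, row = 5).

Negative, Positive, Negative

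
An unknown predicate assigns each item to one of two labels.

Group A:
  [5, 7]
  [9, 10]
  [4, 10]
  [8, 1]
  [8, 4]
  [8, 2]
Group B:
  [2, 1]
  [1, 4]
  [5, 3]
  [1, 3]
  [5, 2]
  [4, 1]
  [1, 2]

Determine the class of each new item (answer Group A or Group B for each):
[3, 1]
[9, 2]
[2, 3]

The simplest hypothesis consistent with all the labels is: sum ≥ 9.

Group B, Group A, Group B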